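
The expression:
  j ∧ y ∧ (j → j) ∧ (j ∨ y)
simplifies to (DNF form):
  j ∧ y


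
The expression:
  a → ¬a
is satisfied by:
  {a: False}


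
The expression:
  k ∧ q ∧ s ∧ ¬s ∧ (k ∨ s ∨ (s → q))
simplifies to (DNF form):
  False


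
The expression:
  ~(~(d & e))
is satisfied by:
  {e: True, d: True}


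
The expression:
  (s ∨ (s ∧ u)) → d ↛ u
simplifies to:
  (d ∧ ¬u) ∨ ¬s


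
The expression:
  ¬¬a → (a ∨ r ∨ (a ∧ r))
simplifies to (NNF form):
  True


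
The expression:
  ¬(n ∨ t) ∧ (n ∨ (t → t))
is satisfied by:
  {n: False, t: False}


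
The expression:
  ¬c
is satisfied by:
  {c: False}


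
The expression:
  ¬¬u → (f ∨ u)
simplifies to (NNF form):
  True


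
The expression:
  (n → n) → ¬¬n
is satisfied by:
  {n: True}


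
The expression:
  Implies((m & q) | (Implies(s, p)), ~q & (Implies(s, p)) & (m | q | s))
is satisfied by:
  {s: True, p: False, q: False, m: False}
  {m: True, s: True, p: False, q: False}
  {m: True, p: False, q: False, s: False}
  {s: True, p: True, q: False, m: False}
  {m: True, s: True, p: True, q: False}
  {m: True, p: True, q: False, s: False}
  {p: False, s: True, q: True, m: False}


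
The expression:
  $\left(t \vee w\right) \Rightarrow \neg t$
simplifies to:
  $\neg t$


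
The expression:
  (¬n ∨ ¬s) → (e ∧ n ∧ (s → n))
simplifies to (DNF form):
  (e ∧ n) ∨ (n ∧ s)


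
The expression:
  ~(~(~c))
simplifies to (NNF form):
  ~c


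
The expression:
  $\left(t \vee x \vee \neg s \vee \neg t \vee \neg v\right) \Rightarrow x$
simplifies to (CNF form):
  $x$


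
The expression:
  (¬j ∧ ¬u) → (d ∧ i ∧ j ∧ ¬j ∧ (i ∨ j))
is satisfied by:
  {u: True, j: True}
  {u: True, j: False}
  {j: True, u: False}


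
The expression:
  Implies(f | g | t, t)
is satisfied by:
  {t: True, g: False, f: False}
  {f: True, t: True, g: False}
  {t: True, g: True, f: False}
  {f: True, t: True, g: True}
  {f: False, g: False, t: False}


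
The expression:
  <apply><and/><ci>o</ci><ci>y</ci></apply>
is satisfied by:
  {o: True, y: True}


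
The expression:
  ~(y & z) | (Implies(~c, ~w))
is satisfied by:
  {c: True, w: False, z: False, y: False}
  {c: False, w: False, z: False, y: False}
  {c: True, y: True, w: False, z: False}
  {y: True, c: False, w: False, z: False}
  {c: True, z: True, y: False, w: False}
  {z: True, y: False, w: False, c: False}
  {c: True, y: True, z: True, w: False}
  {y: True, z: True, c: False, w: False}
  {c: True, w: True, y: False, z: False}
  {w: True, y: False, z: False, c: False}
  {c: True, y: True, w: True, z: False}
  {y: True, w: True, c: False, z: False}
  {c: True, z: True, w: True, y: False}
  {z: True, w: True, y: False, c: False}
  {c: True, y: True, z: True, w: True}


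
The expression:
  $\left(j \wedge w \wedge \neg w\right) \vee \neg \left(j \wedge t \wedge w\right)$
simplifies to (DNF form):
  $\neg j \vee \neg t \vee \neg w$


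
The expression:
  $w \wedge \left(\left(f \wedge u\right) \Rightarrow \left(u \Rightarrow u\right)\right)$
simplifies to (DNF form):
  $w$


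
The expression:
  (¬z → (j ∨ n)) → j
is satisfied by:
  {j: True, n: False, z: False}
  {z: True, j: True, n: False}
  {j: True, n: True, z: False}
  {z: True, j: True, n: True}
  {z: False, n: False, j: False}


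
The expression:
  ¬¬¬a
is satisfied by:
  {a: False}


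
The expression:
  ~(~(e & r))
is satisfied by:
  {r: True, e: True}


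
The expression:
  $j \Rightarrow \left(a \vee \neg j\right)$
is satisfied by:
  {a: True, j: False}
  {j: False, a: False}
  {j: True, a: True}


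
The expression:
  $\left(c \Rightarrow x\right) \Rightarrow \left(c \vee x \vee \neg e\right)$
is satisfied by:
  {x: True, c: True, e: False}
  {x: True, e: False, c: False}
  {c: True, e: False, x: False}
  {c: False, e: False, x: False}
  {x: True, c: True, e: True}
  {x: True, e: True, c: False}
  {c: True, e: True, x: False}


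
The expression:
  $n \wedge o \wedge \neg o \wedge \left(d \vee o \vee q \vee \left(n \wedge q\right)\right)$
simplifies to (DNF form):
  $\text{False}$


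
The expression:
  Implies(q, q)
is always true.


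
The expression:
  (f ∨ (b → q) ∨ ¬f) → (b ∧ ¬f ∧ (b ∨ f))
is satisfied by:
  {b: True, f: False}


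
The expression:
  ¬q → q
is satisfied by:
  {q: True}


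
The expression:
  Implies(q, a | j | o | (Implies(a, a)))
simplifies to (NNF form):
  True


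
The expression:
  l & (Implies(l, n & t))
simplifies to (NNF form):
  l & n & t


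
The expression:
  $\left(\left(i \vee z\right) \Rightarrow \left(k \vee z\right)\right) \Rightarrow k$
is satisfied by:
  {k: True, i: True, z: False}
  {k: True, i: False, z: False}
  {k: True, z: True, i: True}
  {k: True, z: True, i: False}
  {i: True, z: False, k: False}


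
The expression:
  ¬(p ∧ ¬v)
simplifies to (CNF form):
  v ∨ ¬p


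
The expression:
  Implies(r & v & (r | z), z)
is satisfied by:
  {z: True, v: False, r: False}
  {v: False, r: False, z: False}
  {r: True, z: True, v: False}
  {r: True, v: False, z: False}
  {z: True, v: True, r: False}
  {v: True, z: False, r: False}
  {r: True, v: True, z: True}


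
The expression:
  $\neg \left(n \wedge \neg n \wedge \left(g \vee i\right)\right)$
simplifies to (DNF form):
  $\text{True}$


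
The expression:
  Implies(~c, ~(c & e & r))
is always true.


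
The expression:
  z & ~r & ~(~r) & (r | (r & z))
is never true.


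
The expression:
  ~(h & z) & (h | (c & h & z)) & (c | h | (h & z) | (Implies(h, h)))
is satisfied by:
  {h: True, z: False}


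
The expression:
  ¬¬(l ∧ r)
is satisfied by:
  {r: True, l: True}


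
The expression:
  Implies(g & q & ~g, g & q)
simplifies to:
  True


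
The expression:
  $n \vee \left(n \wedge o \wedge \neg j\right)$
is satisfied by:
  {n: True}


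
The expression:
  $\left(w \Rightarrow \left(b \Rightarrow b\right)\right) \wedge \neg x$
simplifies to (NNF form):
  $\neg x$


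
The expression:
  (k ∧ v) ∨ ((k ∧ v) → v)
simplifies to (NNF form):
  True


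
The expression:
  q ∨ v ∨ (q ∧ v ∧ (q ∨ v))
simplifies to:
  q ∨ v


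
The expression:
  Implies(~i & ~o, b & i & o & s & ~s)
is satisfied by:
  {i: True, o: True}
  {i: True, o: False}
  {o: True, i: False}


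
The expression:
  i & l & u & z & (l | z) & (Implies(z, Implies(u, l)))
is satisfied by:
  {z: True, i: True, u: True, l: True}


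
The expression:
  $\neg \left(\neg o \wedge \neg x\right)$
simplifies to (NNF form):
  $o \vee x$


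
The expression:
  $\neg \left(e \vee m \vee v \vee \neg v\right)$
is never true.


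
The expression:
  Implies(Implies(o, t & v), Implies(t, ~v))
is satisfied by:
  {v: False, t: False}
  {t: True, v: False}
  {v: True, t: False}


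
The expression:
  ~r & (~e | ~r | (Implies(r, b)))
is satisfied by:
  {r: False}


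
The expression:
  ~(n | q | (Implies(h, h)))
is never true.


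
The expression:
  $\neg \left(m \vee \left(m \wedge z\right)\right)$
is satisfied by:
  {m: False}


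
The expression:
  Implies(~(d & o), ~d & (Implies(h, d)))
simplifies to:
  (d & o) | (~d & ~h)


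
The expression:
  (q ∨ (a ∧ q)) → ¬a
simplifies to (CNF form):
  ¬a ∨ ¬q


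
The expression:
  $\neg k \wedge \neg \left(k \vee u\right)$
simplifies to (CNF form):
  $\neg k \wedge \neg u$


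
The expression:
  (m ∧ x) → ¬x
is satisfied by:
  {m: False, x: False}
  {x: True, m: False}
  {m: True, x: False}


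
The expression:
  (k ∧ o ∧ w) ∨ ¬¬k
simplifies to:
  k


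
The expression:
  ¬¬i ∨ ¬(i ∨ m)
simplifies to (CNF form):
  i ∨ ¬m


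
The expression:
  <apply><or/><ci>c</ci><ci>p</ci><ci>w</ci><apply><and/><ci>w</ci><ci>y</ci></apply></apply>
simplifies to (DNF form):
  <apply><or/><ci>c</ci><ci>p</ci><ci>w</ci></apply>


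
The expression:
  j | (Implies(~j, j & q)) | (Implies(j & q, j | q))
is always true.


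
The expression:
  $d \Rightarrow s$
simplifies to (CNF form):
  $s \vee \neg d$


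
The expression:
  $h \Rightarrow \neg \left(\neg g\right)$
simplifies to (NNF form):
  $g \vee \neg h$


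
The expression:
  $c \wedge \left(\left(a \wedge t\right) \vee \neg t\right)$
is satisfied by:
  {c: True, a: True, t: False}
  {c: True, t: False, a: False}
  {c: True, a: True, t: True}


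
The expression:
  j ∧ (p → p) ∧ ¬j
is never true.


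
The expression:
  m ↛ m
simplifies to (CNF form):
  False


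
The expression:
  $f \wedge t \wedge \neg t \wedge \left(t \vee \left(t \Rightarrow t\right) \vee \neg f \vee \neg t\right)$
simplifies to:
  $\text{False}$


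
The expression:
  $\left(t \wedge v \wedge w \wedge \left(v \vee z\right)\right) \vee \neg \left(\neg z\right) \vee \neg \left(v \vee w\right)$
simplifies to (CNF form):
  $\left(t \vee z \vee \neg v\right) \wedge \left(t \vee z \vee \neg w\right) \wedge \left(v \vee z \vee \neg v\right) \wedge \left(v \vee z \vee \neg w\right) \wedge \left(w \vee z \vee \neg v\right) \wedge \left(w \vee z \vee \neg w\right)$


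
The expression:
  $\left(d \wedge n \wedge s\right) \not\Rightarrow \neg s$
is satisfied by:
  {s: True, d: True, n: True}


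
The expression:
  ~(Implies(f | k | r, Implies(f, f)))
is never true.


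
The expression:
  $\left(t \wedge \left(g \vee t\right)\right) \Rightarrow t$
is always true.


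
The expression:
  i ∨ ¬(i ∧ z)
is always true.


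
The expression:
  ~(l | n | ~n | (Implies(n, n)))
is never true.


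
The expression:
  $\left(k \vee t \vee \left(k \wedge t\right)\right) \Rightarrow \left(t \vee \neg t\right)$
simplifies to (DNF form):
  $\text{True}$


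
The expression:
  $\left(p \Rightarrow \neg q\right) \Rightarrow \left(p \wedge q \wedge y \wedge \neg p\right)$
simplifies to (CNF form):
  $p \wedge q$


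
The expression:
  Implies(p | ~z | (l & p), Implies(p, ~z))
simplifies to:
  ~p | ~z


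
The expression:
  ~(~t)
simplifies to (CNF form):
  t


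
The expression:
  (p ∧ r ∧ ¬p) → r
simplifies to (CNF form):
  True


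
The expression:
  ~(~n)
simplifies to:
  n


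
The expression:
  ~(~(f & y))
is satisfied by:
  {f: True, y: True}


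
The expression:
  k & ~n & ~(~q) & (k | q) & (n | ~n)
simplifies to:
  k & q & ~n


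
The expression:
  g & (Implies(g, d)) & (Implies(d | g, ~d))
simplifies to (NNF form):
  False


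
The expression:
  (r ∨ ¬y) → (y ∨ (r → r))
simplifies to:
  True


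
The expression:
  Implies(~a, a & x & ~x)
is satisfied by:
  {a: True}


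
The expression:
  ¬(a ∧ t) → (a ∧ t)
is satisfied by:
  {t: True, a: True}


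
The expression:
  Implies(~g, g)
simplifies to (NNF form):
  g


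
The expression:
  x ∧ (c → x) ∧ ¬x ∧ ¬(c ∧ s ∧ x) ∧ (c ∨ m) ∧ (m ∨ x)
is never true.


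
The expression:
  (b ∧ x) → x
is always true.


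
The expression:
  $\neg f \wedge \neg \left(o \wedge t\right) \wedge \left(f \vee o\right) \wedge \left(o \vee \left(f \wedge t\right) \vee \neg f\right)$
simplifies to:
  $o \wedge \neg f \wedge \neg t$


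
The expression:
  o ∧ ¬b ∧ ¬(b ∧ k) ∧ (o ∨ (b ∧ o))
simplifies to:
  o ∧ ¬b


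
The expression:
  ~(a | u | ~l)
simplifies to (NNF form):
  l & ~a & ~u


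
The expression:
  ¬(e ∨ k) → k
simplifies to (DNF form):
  e ∨ k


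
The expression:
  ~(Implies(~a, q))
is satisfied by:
  {q: False, a: False}


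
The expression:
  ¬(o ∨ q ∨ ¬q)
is never true.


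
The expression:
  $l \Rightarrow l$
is always true.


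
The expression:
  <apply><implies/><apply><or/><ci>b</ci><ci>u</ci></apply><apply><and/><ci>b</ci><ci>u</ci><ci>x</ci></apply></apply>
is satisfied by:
  {x: True, u: False, b: False}
  {x: False, u: False, b: False}
  {b: True, u: True, x: True}


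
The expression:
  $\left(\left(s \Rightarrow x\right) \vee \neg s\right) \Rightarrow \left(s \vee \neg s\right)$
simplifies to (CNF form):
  $\text{True}$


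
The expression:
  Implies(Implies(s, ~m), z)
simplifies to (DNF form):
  z | (m & s)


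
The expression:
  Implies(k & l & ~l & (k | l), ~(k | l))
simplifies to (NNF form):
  True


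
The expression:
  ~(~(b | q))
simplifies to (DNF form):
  b | q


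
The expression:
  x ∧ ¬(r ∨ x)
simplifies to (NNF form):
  False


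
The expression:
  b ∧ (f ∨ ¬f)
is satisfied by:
  {b: True}


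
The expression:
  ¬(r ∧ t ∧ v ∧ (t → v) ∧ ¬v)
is always true.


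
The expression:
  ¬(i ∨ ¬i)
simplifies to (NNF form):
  False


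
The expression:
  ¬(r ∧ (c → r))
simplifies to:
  ¬r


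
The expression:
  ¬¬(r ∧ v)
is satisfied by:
  {r: True, v: True}


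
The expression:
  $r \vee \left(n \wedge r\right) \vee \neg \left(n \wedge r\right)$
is always true.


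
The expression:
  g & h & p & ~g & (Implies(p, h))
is never true.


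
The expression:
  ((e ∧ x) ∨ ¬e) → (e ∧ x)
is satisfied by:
  {e: True}


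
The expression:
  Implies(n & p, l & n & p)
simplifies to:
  l | ~n | ~p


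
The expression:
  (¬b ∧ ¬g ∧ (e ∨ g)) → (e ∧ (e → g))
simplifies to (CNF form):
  b ∨ g ∨ ¬e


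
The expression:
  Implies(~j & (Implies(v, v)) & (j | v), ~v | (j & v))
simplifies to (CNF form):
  j | ~v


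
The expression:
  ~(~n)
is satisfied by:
  {n: True}


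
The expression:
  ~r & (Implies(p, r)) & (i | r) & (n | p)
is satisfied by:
  {i: True, n: True, p: False, r: False}


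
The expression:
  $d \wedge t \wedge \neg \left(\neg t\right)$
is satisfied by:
  {t: True, d: True}


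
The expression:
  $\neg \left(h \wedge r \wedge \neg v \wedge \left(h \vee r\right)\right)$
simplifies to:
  $v \vee \neg h \vee \neg r$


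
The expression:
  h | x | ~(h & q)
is always true.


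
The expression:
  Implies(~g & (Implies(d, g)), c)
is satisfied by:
  {d: True, c: True, g: True}
  {d: True, c: True, g: False}
  {d: True, g: True, c: False}
  {d: True, g: False, c: False}
  {c: True, g: True, d: False}
  {c: True, g: False, d: False}
  {g: True, c: False, d: False}


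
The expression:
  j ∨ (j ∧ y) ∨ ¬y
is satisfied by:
  {j: True, y: False}
  {y: False, j: False}
  {y: True, j: True}


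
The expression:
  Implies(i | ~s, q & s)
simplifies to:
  s & (q | ~i)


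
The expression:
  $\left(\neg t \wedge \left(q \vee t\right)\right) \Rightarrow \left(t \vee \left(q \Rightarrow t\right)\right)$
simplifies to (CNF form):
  $t \vee \neg q$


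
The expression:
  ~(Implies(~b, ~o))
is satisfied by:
  {o: True, b: False}


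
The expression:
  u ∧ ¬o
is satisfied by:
  {u: True, o: False}


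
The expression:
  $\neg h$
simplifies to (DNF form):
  $\neg h$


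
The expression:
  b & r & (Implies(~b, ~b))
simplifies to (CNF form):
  b & r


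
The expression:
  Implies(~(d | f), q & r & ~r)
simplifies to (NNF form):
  d | f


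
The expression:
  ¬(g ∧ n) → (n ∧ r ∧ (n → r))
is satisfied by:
  {n: True, r: True, g: True}
  {n: True, r: True, g: False}
  {n: True, g: True, r: False}


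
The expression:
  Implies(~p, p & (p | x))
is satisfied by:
  {p: True}


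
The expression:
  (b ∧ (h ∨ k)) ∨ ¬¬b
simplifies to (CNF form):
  b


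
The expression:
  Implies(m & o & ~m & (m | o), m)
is always true.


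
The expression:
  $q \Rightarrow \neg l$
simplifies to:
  $\neg l \vee \neg q$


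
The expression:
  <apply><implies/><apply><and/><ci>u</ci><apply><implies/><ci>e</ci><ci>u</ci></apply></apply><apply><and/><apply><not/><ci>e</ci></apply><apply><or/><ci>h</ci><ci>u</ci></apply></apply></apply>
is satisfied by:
  {u: False, e: False}
  {e: True, u: False}
  {u: True, e: False}


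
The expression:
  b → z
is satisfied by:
  {z: True, b: False}
  {b: False, z: False}
  {b: True, z: True}


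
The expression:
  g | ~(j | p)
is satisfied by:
  {g: True, p: False, j: False}
  {j: True, g: True, p: False}
  {g: True, p: True, j: False}
  {j: True, g: True, p: True}
  {j: False, p: False, g: False}


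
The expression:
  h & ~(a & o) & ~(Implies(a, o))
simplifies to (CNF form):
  a & h & ~o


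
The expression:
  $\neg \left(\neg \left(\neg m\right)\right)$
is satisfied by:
  {m: False}


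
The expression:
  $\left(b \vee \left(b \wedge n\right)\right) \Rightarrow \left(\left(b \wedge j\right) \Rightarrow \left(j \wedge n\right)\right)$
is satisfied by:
  {n: True, b: False, j: False}
  {b: False, j: False, n: False}
  {j: True, n: True, b: False}
  {j: True, b: False, n: False}
  {n: True, b: True, j: False}
  {b: True, n: False, j: False}
  {j: True, b: True, n: True}


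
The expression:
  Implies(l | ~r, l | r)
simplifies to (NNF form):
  l | r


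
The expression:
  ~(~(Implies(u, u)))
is always true.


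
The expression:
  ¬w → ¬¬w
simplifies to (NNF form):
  w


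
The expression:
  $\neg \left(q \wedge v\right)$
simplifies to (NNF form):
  $\neg q \vee \neg v$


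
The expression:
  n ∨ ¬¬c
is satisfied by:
  {n: True, c: True}
  {n: True, c: False}
  {c: True, n: False}


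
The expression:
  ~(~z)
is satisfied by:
  {z: True}


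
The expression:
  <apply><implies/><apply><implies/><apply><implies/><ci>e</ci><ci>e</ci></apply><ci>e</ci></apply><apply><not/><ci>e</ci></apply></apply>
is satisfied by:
  {e: False}


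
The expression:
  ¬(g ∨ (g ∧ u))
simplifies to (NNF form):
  ¬g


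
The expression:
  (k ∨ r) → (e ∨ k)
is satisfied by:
  {k: True, e: True, r: False}
  {k: True, e: False, r: False}
  {e: True, k: False, r: False}
  {k: False, e: False, r: False}
  {r: True, k: True, e: True}
  {r: True, k: True, e: False}
  {r: True, e: True, k: False}


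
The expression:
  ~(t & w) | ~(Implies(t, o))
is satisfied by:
  {w: False, t: False, o: False}
  {o: True, w: False, t: False}
  {t: True, w: False, o: False}
  {o: True, t: True, w: False}
  {w: True, o: False, t: False}
  {o: True, w: True, t: False}
  {t: True, w: True, o: False}


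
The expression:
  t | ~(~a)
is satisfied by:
  {a: True, t: True}
  {a: True, t: False}
  {t: True, a: False}


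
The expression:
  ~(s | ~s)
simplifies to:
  False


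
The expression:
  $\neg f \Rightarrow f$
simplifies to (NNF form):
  $f$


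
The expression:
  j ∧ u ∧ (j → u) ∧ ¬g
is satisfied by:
  {j: True, u: True, g: False}


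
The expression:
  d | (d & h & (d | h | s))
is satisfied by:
  {d: True}


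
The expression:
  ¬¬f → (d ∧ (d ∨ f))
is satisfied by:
  {d: True, f: False}
  {f: False, d: False}
  {f: True, d: True}


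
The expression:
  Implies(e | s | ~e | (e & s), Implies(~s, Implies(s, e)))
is always true.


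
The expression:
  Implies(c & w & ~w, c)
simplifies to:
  True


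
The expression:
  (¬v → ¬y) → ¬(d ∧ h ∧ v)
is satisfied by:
  {h: False, v: False, d: False}
  {d: True, h: False, v: False}
  {v: True, h: False, d: False}
  {d: True, v: True, h: False}
  {h: True, d: False, v: False}
  {d: True, h: True, v: False}
  {v: True, h: True, d: False}


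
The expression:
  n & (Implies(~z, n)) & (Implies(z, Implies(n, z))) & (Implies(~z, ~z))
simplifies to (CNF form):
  n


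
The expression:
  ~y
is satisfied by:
  {y: False}


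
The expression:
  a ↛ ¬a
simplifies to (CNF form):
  a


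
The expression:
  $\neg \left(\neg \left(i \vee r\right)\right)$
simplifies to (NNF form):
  $i \vee r$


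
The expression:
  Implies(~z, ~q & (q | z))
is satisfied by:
  {z: True}


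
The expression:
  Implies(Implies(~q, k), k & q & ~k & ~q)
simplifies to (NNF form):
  ~k & ~q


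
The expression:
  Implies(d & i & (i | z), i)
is always true.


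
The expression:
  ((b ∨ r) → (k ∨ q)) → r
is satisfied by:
  {r: True, b: True, q: False, k: False}
  {r: True, q: False, k: False, b: False}
  {r: True, b: True, k: True, q: False}
  {r: True, k: True, q: False, b: False}
  {r: True, b: True, q: True, k: False}
  {r: True, q: True, k: False, b: False}
  {r: True, b: True, k: True, q: True}
  {r: True, k: True, q: True, b: False}
  {b: True, q: False, k: False, r: False}


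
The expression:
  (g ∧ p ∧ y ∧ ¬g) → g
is always true.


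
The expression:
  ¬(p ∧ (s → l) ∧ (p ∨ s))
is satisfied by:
  {s: True, l: False, p: False}
  {l: False, p: False, s: False}
  {s: True, l: True, p: False}
  {l: True, s: False, p: False}
  {p: True, s: True, l: False}


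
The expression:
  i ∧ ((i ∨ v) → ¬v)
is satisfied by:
  {i: True, v: False}


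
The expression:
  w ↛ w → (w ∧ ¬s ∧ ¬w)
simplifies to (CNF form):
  True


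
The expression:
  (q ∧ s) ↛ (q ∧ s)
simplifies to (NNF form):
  False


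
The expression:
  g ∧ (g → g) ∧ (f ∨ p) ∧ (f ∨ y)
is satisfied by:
  {p: True, f: True, y: True, g: True}
  {p: True, f: True, g: True, y: False}
  {f: True, y: True, g: True, p: False}
  {f: True, g: True, y: False, p: False}
  {p: True, y: True, g: True, f: False}


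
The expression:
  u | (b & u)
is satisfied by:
  {u: True}


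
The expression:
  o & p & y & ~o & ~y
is never true.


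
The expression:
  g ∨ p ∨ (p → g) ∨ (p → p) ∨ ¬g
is always true.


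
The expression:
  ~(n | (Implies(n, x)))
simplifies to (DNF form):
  False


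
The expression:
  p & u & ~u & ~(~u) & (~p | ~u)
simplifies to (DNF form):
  False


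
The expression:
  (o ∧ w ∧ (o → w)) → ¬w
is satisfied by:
  {w: False, o: False}
  {o: True, w: False}
  {w: True, o: False}


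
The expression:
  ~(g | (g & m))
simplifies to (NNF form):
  ~g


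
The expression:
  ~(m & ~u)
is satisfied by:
  {u: True, m: False}
  {m: False, u: False}
  {m: True, u: True}


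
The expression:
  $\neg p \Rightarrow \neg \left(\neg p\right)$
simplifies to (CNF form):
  $p$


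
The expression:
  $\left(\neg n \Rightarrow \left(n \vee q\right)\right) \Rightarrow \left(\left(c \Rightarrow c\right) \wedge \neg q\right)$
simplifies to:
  $\neg q$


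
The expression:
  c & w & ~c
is never true.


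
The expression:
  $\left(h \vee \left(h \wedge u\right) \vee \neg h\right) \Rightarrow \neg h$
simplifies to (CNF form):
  $\neg h$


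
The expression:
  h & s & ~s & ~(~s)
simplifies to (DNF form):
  False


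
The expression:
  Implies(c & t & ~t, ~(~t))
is always true.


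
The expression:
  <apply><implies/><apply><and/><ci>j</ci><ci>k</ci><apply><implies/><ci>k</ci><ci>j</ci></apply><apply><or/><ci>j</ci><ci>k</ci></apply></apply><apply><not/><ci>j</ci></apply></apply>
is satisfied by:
  {k: False, j: False}
  {j: True, k: False}
  {k: True, j: False}


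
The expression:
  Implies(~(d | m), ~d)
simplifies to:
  True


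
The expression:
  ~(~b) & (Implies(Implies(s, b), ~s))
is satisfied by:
  {b: True, s: False}


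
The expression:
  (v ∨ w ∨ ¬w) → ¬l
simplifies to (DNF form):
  ¬l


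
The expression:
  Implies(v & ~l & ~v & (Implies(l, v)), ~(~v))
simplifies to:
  True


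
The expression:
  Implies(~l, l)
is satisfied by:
  {l: True}


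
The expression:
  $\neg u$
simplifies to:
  $\neg u$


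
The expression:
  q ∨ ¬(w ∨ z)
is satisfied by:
  {q: True, z: False, w: False}
  {q: True, w: True, z: False}
  {q: True, z: True, w: False}
  {q: True, w: True, z: True}
  {w: False, z: False, q: False}


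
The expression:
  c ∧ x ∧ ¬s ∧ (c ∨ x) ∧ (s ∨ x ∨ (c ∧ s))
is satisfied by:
  {c: True, x: True, s: False}


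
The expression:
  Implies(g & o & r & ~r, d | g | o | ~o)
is always true.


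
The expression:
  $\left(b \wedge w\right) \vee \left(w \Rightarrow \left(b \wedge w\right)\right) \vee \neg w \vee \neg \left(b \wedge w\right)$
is always true.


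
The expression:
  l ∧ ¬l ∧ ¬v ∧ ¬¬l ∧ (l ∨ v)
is never true.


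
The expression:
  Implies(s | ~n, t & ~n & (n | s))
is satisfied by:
  {n: True, t: True, s: False}
  {n: True, t: False, s: False}
  {s: True, t: True, n: False}


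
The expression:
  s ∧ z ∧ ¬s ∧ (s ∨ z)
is never true.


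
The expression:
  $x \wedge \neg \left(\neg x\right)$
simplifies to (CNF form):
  $x$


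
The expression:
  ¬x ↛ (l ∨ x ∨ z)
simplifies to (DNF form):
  ¬l ∧ ¬x ∧ ¬z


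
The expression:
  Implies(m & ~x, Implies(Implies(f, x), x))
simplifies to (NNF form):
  f | x | ~m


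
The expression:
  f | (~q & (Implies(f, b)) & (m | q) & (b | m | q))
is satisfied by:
  {f: True, m: True, q: False}
  {f: True, m: False, q: False}
  {q: True, f: True, m: True}
  {q: True, f: True, m: False}
  {m: True, q: False, f: False}


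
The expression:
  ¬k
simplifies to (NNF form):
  ¬k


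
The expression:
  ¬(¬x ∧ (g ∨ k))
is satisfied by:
  {x: True, g: False, k: False}
  {x: True, k: True, g: False}
  {x: True, g: True, k: False}
  {x: True, k: True, g: True}
  {k: False, g: False, x: False}


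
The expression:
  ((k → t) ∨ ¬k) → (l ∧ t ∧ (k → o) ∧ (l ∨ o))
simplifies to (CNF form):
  (k ∨ t) ∧ (l ∨ ¬t) ∧ (o ∨ ¬k ∨ ¬t)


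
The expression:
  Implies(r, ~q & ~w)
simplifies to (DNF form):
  ~r | (~q & ~w)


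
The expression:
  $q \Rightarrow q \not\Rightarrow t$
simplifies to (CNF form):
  $\neg q \vee \neg t$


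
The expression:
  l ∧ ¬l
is never true.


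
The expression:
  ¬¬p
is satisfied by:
  {p: True}


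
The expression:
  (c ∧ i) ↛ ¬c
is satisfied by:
  {c: True, i: True}


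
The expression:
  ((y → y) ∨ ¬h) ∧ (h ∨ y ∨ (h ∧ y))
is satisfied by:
  {y: True, h: True}
  {y: True, h: False}
  {h: True, y: False}


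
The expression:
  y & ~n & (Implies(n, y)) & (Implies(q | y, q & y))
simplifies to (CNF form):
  q & y & ~n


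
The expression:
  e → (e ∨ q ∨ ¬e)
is always true.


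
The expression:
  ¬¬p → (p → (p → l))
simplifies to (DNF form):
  l ∨ ¬p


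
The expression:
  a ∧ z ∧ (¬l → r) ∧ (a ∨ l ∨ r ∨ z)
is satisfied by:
  {a: True, z: True, r: True, l: True}
  {a: True, z: True, r: True, l: False}
  {a: True, z: True, l: True, r: False}


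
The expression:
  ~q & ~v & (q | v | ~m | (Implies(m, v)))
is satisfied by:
  {q: False, v: False, m: False}


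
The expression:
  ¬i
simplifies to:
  ¬i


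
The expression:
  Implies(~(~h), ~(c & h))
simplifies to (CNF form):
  ~c | ~h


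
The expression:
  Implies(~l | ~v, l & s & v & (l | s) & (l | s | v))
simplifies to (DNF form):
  l & v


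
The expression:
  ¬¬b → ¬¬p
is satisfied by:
  {p: True, b: False}
  {b: False, p: False}
  {b: True, p: True}


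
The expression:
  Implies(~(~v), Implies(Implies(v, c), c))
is always true.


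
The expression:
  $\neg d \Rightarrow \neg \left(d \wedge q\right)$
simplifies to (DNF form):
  $\text{True}$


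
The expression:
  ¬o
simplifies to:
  ¬o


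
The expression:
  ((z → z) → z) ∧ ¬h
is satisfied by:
  {z: True, h: False}


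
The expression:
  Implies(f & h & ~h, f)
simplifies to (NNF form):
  True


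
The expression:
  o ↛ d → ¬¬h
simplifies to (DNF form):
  d ∨ h ∨ ¬o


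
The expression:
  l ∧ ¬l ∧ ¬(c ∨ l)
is never true.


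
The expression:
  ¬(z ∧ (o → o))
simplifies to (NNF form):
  ¬z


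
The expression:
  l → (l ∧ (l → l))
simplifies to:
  True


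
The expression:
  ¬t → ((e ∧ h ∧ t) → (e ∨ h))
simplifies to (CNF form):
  True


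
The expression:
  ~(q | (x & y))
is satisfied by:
  {q: False, y: False, x: False}
  {x: True, q: False, y: False}
  {y: True, q: False, x: False}


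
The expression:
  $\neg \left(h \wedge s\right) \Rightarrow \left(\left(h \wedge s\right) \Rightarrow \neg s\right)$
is always true.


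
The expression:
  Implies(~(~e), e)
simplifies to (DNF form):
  True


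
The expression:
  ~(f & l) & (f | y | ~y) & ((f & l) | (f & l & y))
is never true.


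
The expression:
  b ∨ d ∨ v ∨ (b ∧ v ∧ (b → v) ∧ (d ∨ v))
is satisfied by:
  {b: True, d: True, v: True}
  {b: True, d: True, v: False}
  {b: True, v: True, d: False}
  {b: True, v: False, d: False}
  {d: True, v: True, b: False}
  {d: True, v: False, b: False}
  {v: True, d: False, b: False}


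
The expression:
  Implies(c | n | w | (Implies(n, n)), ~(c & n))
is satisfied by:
  {c: False, n: False}
  {n: True, c: False}
  {c: True, n: False}


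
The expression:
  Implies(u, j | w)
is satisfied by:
  {w: True, j: True, u: False}
  {w: True, j: False, u: False}
  {j: True, w: False, u: False}
  {w: False, j: False, u: False}
  {u: True, w: True, j: True}
  {u: True, w: True, j: False}
  {u: True, j: True, w: False}


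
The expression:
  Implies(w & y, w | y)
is always true.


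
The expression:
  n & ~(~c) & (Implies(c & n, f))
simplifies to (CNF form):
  c & f & n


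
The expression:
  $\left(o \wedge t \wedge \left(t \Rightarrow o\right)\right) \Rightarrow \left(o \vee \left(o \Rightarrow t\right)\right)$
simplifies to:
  $\text{True}$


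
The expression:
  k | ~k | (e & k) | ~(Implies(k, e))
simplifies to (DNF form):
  True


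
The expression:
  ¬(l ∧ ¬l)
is always true.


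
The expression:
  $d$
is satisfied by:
  {d: True}


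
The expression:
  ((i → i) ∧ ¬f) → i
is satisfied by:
  {i: True, f: True}
  {i: True, f: False}
  {f: True, i: False}


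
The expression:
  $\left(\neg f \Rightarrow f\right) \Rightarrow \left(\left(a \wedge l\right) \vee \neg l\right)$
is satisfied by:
  {a: True, l: False, f: False}
  {l: False, f: False, a: False}
  {f: True, a: True, l: False}
  {f: True, l: False, a: False}
  {a: True, l: True, f: False}
  {l: True, a: False, f: False}
  {f: True, l: True, a: True}


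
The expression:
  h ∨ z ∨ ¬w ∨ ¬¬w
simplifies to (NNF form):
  True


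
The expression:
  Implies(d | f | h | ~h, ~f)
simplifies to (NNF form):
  ~f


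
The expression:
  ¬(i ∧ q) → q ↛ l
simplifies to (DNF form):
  (i ∧ q) ∨ (q ∧ ¬l)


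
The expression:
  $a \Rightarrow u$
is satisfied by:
  {u: True, a: False}
  {a: False, u: False}
  {a: True, u: True}


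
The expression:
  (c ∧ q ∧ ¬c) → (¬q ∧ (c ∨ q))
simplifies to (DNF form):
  True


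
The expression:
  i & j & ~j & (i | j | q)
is never true.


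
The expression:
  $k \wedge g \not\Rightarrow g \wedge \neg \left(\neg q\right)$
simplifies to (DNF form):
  $\text{False}$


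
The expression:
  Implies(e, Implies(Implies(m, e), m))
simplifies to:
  m | ~e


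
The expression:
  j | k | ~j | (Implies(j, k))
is always true.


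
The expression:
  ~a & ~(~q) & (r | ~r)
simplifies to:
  q & ~a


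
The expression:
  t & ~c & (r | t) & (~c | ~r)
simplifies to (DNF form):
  t & ~c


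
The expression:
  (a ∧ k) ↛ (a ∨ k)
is never true.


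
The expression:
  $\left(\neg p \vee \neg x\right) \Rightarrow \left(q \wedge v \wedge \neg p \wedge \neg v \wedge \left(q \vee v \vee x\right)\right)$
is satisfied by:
  {p: True, x: True}


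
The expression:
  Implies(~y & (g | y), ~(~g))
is always true.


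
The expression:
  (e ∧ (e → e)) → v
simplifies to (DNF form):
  v ∨ ¬e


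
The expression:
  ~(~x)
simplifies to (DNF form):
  x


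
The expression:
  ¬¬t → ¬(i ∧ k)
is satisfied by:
  {k: False, t: False, i: False}
  {i: True, k: False, t: False}
  {t: True, k: False, i: False}
  {i: True, t: True, k: False}
  {k: True, i: False, t: False}
  {i: True, k: True, t: False}
  {t: True, k: True, i: False}


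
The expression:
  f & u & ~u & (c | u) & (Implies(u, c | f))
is never true.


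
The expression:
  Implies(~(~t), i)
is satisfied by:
  {i: True, t: False}
  {t: False, i: False}
  {t: True, i: True}


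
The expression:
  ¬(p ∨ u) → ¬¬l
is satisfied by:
  {u: True, l: True, p: True}
  {u: True, l: True, p: False}
  {u: True, p: True, l: False}
  {u: True, p: False, l: False}
  {l: True, p: True, u: False}
  {l: True, p: False, u: False}
  {p: True, l: False, u: False}


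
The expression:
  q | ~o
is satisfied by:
  {q: True, o: False}
  {o: False, q: False}
  {o: True, q: True}


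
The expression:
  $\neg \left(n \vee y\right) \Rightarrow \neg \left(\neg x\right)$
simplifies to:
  $n \vee x \vee y$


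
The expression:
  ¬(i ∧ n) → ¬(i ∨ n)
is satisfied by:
  {i: False, n: False}
  {n: True, i: True}


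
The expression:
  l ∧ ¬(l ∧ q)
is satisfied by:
  {l: True, q: False}


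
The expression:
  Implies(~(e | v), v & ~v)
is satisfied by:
  {v: True, e: True}
  {v: True, e: False}
  {e: True, v: False}


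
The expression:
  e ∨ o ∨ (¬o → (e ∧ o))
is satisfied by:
  {o: True, e: True}
  {o: True, e: False}
  {e: True, o: False}


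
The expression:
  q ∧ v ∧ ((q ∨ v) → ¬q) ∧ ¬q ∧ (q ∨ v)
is never true.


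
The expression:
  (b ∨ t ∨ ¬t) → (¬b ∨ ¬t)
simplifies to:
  ¬b ∨ ¬t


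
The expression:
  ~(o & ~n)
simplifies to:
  n | ~o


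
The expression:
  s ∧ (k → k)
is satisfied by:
  {s: True}


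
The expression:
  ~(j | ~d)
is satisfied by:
  {d: True, j: False}


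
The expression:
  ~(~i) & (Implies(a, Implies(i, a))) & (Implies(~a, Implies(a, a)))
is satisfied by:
  {i: True}


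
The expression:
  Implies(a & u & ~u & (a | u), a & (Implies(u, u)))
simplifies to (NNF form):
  True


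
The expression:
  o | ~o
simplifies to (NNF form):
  True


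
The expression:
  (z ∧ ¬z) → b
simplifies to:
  True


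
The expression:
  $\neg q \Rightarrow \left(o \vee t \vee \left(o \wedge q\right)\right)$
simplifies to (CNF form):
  $o \vee q \vee t$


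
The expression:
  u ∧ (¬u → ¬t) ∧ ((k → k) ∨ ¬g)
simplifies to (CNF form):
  u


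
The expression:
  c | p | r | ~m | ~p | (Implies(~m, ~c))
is always true.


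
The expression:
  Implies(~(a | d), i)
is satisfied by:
  {i: True, a: True, d: True}
  {i: True, a: True, d: False}
  {i: True, d: True, a: False}
  {i: True, d: False, a: False}
  {a: True, d: True, i: False}
  {a: True, d: False, i: False}
  {d: True, a: False, i: False}


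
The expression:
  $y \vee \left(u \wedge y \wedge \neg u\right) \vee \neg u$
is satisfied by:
  {y: True, u: False}
  {u: False, y: False}
  {u: True, y: True}


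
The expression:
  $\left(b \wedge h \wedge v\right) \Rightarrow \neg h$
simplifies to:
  $\neg b \vee \neg h \vee \neg v$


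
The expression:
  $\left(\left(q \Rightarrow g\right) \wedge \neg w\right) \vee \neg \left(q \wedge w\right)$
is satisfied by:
  {w: False, q: False}
  {q: True, w: False}
  {w: True, q: False}


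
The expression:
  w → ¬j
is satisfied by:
  {w: False, j: False}
  {j: True, w: False}
  {w: True, j: False}


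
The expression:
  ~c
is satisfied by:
  {c: False}


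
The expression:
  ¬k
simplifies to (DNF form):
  ¬k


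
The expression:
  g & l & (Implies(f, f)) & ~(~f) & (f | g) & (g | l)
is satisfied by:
  {g: True, f: True, l: True}


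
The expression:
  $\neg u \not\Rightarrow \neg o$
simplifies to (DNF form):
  $o \wedge \neg u$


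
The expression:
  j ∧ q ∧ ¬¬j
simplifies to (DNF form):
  j ∧ q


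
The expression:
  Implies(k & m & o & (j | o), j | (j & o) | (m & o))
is always true.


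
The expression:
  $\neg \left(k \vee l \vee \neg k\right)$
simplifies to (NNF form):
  $\text{False}$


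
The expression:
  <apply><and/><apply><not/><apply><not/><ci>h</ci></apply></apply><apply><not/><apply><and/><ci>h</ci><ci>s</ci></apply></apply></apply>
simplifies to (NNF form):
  <apply><and/><ci>h</ci><apply><not/><ci>s</ci></apply></apply>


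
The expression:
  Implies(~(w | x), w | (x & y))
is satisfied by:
  {x: True, w: True}
  {x: True, w: False}
  {w: True, x: False}


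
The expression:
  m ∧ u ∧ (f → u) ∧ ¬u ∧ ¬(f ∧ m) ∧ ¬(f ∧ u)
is never true.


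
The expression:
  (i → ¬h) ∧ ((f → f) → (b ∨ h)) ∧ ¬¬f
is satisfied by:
  {b: True, f: True, i: False, h: False}
  {b: True, h: True, f: True, i: False}
  {h: True, f: True, i: False, b: False}
  {b: True, i: True, f: True, h: False}


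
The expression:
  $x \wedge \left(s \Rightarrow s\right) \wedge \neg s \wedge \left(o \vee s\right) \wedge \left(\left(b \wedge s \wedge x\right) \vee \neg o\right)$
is never true.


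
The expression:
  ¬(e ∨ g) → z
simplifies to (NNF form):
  e ∨ g ∨ z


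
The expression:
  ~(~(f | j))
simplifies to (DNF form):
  f | j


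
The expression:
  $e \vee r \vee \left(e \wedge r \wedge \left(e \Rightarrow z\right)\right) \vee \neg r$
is always true.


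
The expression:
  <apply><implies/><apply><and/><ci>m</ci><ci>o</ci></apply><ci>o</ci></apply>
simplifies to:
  <true/>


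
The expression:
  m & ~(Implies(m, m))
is never true.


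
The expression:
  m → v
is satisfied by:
  {v: True, m: False}
  {m: False, v: False}
  {m: True, v: True}


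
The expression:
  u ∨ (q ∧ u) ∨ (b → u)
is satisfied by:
  {u: True, b: False}
  {b: False, u: False}
  {b: True, u: True}


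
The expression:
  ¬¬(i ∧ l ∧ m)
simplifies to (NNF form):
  i ∧ l ∧ m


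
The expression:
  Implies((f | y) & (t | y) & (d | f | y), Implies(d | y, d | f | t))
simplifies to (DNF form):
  d | f | t | ~y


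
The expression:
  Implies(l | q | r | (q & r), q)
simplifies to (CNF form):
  (q | ~l) & (q | ~r)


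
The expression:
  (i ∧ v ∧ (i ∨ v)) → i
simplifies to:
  True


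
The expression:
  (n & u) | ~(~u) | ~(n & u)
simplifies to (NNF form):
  True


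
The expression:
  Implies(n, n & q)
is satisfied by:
  {q: True, n: False}
  {n: False, q: False}
  {n: True, q: True}


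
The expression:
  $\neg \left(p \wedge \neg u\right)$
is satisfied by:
  {u: True, p: False}
  {p: False, u: False}
  {p: True, u: True}


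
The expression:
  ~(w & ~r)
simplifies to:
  r | ~w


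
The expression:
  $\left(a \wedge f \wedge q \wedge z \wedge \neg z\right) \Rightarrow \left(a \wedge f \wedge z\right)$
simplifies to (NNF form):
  $\text{True}$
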